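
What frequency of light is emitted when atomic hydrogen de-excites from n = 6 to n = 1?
3.198e+15 Hz

First, find the transition energy:
E_6 = -13.6057 / 6² = -0.37793611 eV
E_1 = -13.6057 / 1² = -13.60570000 eV
|ΔE| = |E_1 - E_6| = 13.22776389 eV

Convert to Joules: E = 13.22776389 eV × (1.602177 × 10⁻¹⁹ J/eV) = 2.11932e-18 J

Using E = hf:
f = E/h = 2.11932e-18 J / (6.62607 × 10⁻³⁴ J·s)
f = 3.198e+15 Hz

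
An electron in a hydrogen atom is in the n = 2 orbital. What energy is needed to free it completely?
3.401 eV

The ionization energy is the energy needed to remove the electron completely (n → ∞).

For hydrogen, E_n = -13.6057 eV / n².

At n = 2: E_2 = -13.6057 / 2² = -3.401425 eV
At n = ∞: E_∞ = 0 eV

Ionization energy = E_∞ - E_2 = 0 - (-3.401425) = 3.401425 eV
Ionization energy ≈ 3.401 eV

This is also called the binding energy of the electron in state n = 2.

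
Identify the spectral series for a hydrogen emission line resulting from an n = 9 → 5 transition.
Pfund series

The spectral series in hydrogen are named based on the final (lower) energy level:
- Lyman series: n_final = 1 (ultraviolet)
- Balmer series: n_final = 2 (visible/near-UV)
- Paschen series: n_final = 3 (infrared)
- Brackett series: n_final = 4 (infrared)
- Pfund series: n_final = 5 (far infrared)

Since this transition ends at n = 5, it belongs to the Pfund series.

For reference, this 9 → 5 line has photon energy
ΔE = 13.6057 eV × (1/5² - 1/9²) = 0.376256395 eV,
corresponding to wavelength λ = hc/ΔE = 1239.84 eV·nm / 0.376256395 eV = 3295.200 nm in the far infrared region.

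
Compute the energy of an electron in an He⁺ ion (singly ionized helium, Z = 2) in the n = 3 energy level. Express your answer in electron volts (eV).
-6.046978 eV

The energy levels of a hydrogen-like atom are given by:
E_n = -13.6057 Z² / n² eV  (with Z = 2 for He⁺)

For n = 3:
E_3 = -13.6057 × 2² / 3²
E_3 = -13.6057 × 4 / 9
E_3 = -6.046978 eV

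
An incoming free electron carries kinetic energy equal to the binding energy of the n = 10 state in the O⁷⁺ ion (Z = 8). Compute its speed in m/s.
1.7502e+06 m/s (or 0.58379% of c)

The binding energy at n = 10 for O⁷⁺ is:
E_10 = -13.6057 × 8²/10² = -8.7076480 eV
|E_10| = 8.7076480 eV

Convert to Joules:
KE = 8.7076480 eV × (1.602177 × 10⁻¹⁹ J/eV) = 1.395119e-18 J

Using KE = ½mv²:
v = √(2·KE/m_e)
v = √(2 × 1.395119e-18 J / 9.10938 × 10⁻³¹ kg)
v = 1.7502e+06 m/s

This is approximately 0.58379% the speed of light.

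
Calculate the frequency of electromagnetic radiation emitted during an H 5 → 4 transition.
7.40215e+13 Hz

First, find the transition energy:
E_5 = -13.6057 / 5² = -0.544228000 eV
E_4 = -13.6057 / 4² = -0.850356250 eV
|ΔE| = |E_4 - E_5| = 0.306128250 eV

Convert to Joules: E = 0.306128250 eV × (1.602177 × 10⁻¹⁹ J/eV) = 4.9047164e-20 J

Using E = hf:
f = E/h = 4.9047164e-20 J / (6.62607 × 10⁻³⁴ J·s)
f = 7.40215e+13 Hz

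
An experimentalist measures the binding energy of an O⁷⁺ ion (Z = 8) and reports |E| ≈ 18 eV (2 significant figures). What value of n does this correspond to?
n = 7

The exact energy levels follow E_n = -13.6057 Z² / n² eV with Z = 8.

The measured value (-18 eV) is reported to only 2 significant figures, so we must test candidate n values and see which one matches to that precision.

Candidate energies:
  n = 5:  E = -13.6057 × 8² / 5² = -34.83059 eV
  n = 6:  E = -13.6057 × 8² / 6² = -24.18791 eV
  n = 7:  E = -13.6057 × 8² / 7² = -17.77071 eV  ← matches
  n = 8:  E = -13.6057 × 8² / 8² = -13.60570 eV
  n = 9:  E = -13.6057 × 8² / 9² = -10.75018 eV

Checking against the measurement of -18 eV (2 sig figs), only n = 7 agrees:
E_7 = -17.77071 eV, which rounds to -18 eV ✓

Therefore n = 7.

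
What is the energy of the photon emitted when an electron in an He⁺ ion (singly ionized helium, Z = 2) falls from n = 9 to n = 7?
0.44 eV

The energy levels are E_n = -13.6057 Z² eV / n².

Energy at n = 9: E_9 = -13.6057 × 2² / 9² = -0.67189 eV
Energy at n = 7: E_7 = -13.6057 × 2² / 7² = -1.11067 eV

For emission (electron falling to lower state), the photon energy is:
E_photon = E_9 - E_7 = |-0.67189 - (-1.11067)|
E_photon = 0.44 eV

This energy is carried away by the emitted photon.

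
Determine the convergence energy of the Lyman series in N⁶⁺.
666.67930 eV

The series limit corresponds to the transition from n = ∞ to n = 1.
This is the highest energy (shortest wavelength) transition in the Lyman series.

E_∞ = 0 eV
E_1 = -13.6057 × 7² / 1² = -666.67930 eV

Energy at series limit:
ΔE = E_∞ - E_1 = 0 - (-666.67930) = 666.67930 eV

This energy equals the ionization energy from the n = 1 state of N⁶⁺.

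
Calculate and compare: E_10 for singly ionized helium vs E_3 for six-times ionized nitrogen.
N⁶⁺ at n = 3 (E = -74.075478 eV)

Using E_n = -13.6057 Z² / n² eV:

He⁺ (Z = 2) at n = 10:
E = -13.6057 × 2² / 10² = -13.6057 × 4 / 100 = -0.544228000 eV

N⁶⁺ (Z = 7) at n = 3:
E = -13.6057 × 7² / 3² = -13.6057 × 49 / 9 = -74.075477778 eV

Since -74.075477778 eV < -0.544228000 eV,
N⁶⁺ at n = 3 is more tightly bound (requires more energy to ionize).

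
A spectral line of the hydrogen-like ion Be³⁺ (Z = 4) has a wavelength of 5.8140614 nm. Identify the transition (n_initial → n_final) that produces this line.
n = 7 → n = 1

First, find the photon energy from the wavelength (hc = 1239.84 eV·nm):
E = hc/λ = 1239.84 eV·nm / 5.8140614 nm = 213.24852 eV

The energy levels of Be³⁺ satisfy E_n = -13.6057 × 4² / n² eV, so an emission n_i → n_f releases
ΔE = 13.6057 × 4² × (1/n_f² − 1/n_i²) eV.

Setting ΔE equal to the photon energy:
1/n_f² − 1/n_i² = 213.24852 / (13.6057 × 4²) = 0.97959183

Since 1/n_i² must be positive, we need 1/n_f² > 0.97959183, i.e. n_f ≤ 1. For each allowed n_f, solve n_i = (1/n_f² − 0.97959183)^(−1/2) and check whether it is a whole number:
  n_f = 1: 1/n_i² = 1.00000000 − 0.97959183 = 0.02040817 → n_i = 7.000  → integer, n_i = 7 ✓

Only n_f = 1 gives an integer upper level, n_i = 7.

The transition is from n = 7 to n = 1 (emission).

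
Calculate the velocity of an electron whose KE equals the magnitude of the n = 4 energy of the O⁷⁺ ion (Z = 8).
4.375e+06 m/s (or 1.46% of c)

The binding energy at n = 4 for O⁷⁺ is:
E_4 = -13.6057 × 8²/4² = -54.42280 eV
|E_4| = 54.42280 eV

Convert to Joules:
KE = 54.42280 eV × (1.602177 × 10⁻¹⁹ J/eV) = 8.71950e-18 J

Using KE = ½mv²:
v = √(2·KE/m_e)
v = √(2 × 8.71950e-18 J / 9.10938 × 10⁻³¹ kg)
v = 4.375e+06 m/s

This is approximately 1.46% the speed of light.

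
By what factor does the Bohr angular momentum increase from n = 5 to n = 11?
2.2000

In the Bohr model, L_n = nℏ, so the ratio is purely the ratio of quantum numbers:

L_11/L_5 = 11ℏ / 5ℏ = 11/5 = 2.2000

The angular momentum scales linearly with n.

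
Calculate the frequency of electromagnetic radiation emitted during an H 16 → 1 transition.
3.27699e+15 Hz

First, find the transition energy:
E_16 = -13.6057 / 16² = -0.0531473 eV
E_1 = -13.6057 / 1² = -13.6057000 eV
|ΔE| = |E_1 - E_16| = 13.5525527 eV

Convert to Joules: E = 13.5525527 eV × (1.602177 × 10⁻¹⁹ J/eV) = 2.1713588e-18 J

Using E = hf:
f = E/h = 2.1713588e-18 J / (6.62607 × 10⁻³⁴ J·s)
f = 3.27699e+15 Hz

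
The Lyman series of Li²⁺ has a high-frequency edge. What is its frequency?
2.9609e+16 Hz

The series limit corresponds to the transition from n = ∞ to n = 1.
This is the highest energy (shortest wavelength) transition in the Lyman series.

E_∞ = 0 eV
E_1 = -13.6057 × 3² / 1² = -122.45130 eV

Energy at series limit:
ΔE = E_∞ - E_1 = 0 - (-122.45130) = 122.45130 eV
E = 122.45130 eV × (1.602177 × 10⁻¹⁹ J/eV) = 1.961887e-17 J
f = E/h = 1.961887e-17 J / (6.62607 × 10⁻³⁴ J·s) = 2.9609e+16 Hz

This energy equals the ionization energy from the n = 1 state of Li²⁺.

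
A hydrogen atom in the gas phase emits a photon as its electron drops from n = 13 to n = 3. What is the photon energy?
1.431 eV

The energy levels are E_n = -13.6057 eV / n².

Energy at n = 13: E_13 = -13.6057 / 13² = -0.080507 eV
Energy at n = 3: E_3 = -13.6057 / 3² = -1.511744 eV

For emission (electron falling to lower state), the photon energy is:
E_photon = E_13 - E_3 = |-0.080507 - (-1.511744)|
E_photon = 1.431 eV

This energy is carried away by the emitted photon.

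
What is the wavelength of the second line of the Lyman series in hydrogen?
102.517 nm

The lines of a series are numbered from the longest wavelength (smallest ΔE) outward; the second line is the transition from n = n_f + 2 to n_f.
The Lyman series has all transitions ending at n_f = 1.

For H, the second line (β-line) is the jump from n = 3 to n = 1:
E_3 = -13.6057 / 3² = -1.511744 eV
E_1 = -13.6057 / 1² = -13.605700 eV
ΔE = E_3 - E_1 = 12.093956 eV

λ = hc/E = 1239.84 eV·nm / 12.093956 eV
λ = 102.517 nm

This is the β-line of the Lyman series in H.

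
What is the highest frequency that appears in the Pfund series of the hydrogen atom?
1.32e+14 Hz

The series limit corresponds to the transition from n = ∞ to n = 5.
This is the highest energy (shortest wavelength) transition in the Pfund series.

E_∞ = 0 eV
E_5 = -13.6057 / 5² = -0.544228 eV

Energy at series limit:
ΔE = E_∞ - E_5 = 0 - (-0.544228) = 0.544228 eV
E = 0.544228 eV × (1.602177 × 10⁻¹⁹ J/eV) = 8.7195e-20 J
f = E/h = 8.7195e-20 J / (6.62607 × 10⁻³⁴ J·s) = 1.32e+14 Hz

This energy equals the ionization energy from the n = 5 state of hydrogen.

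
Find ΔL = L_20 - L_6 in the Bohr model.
1.48e-33 J·s (or 14ℏ)

In the Bohr model, L_n = nℏ where ℏ = 1.0546e-34 J·s.

L_20 = 20ℏ = 2.1092e-33 J·s
L_6 = 6ℏ = 6.3276e-34 J·s

ΔL = L_20 - L_6 = (20 - 6)ℏ = 14ℏ
ΔL = 14 × 1.0546e-34 J·s = 1.48e-33 J·s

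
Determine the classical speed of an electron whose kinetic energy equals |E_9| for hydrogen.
2.43077e+05 m/s (or 0.081082% of c)

The binding energy at n = 9 for hydrogen is:
E_9 = -13.6057/9² = -0.167971605 eV
|E_9| = 0.167971605 eV

Convert to Joules:
KE = 0.167971605 eV × (1.602177 × 10⁻¹⁹ J/eV) = 2.6912024e-20 J

Using KE = ½mv²:
v = √(2·KE/m_e)
v = √(2 × 2.6912024e-20 J / 9.10938 × 10⁻³¹ kg)
v = 2.43077e+05 m/s

This is approximately 0.081082% the speed of light.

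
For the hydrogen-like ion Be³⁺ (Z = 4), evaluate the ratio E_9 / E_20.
4.93827

Using E_n = -13.6057 Z² / n² eV with Z = 4:

E_9 = -13.6057 × 4² / 9² = -217.6912 / 81 = -2.68754567901 eV
E_20 = -13.6057 × 4² / 20² = -217.6912 / 400 = -0.54422800000 eV

The ratio is:
E_9/E_20 = (-2.68754567901) / (-0.54422800000)
E_9/E_20 = (-217.6912/81) / (-217.6912/400)
E_9/E_20 = 400/81
E_9/E_20 = 4.93827
(Note: the Z² factors cancel in the ratio.)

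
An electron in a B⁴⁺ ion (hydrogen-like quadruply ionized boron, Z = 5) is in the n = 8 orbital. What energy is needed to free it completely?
5.31473 eV

The ionization energy is the energy needed to remove the electron completely (n → ∞).

For a hydrogen-like ion with Z = 5, E_n = -13.6057 Z² / n² eV.

At n = 8: E_8 = -13.6057 × 5² / 8² = -5.31472656 eV
At n = ∞: E_∞ = 0 eV

Ionization energy = E_∞ - E_8 = 0 - (-5.31472656) = 5.31472656 eV
Ionization energy ≈ 5.31473 eV

This is also called the binding energy of the electron in state n = 8.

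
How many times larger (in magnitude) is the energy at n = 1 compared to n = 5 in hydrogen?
25.000

Using E_n = -13.6057 Z² / n² eV with Z = 1:

E_1 = -13.6057 / 1² = -13.6057 / 1 = -13.605700000 eV
E_5 = -13.6057 / 5² = -13.6057 / 25 = -0.544228000 eV

The ratio is:
E_1/E_5 = (-13.605700000) / (-0.544228000)
E_1/E_5 = (-13.6057/1) / (-13.6057/25)
E_1/E_5 = 25/1
E_1/E_5 = 25.000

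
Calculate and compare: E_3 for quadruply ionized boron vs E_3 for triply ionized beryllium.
B⁴⁺ at n = 3 (E = -37.7936 eV)

Using E_n = -13.6057 Z² / n² eV:

B⁴⁺ (Z = 5) at n = 3:
E = -13.6057 × 5² / 3² = -13.6057 × 25 / 9 = -37.7936111 eV

Be³⁺ (Z = 4) at n = 3:
E = -13.6057 × 4² / 3² = -13.6057 × 16 / 9 = -24.1879111 eV

Since -37.7936111 eV < -24.1879111 eV,
B⁴⁺ at n = 3 is more tightly bound (requires more energy to ionize).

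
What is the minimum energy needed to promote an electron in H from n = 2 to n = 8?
3.1888 eV

The energy levels of a hydrogen-like atom are E_n = -13.6057 eV / n².

Energy at n = 2: E_2 = -13.6057 / 2² = -3.4014250 eV
Energy at n = 8: E_8 = -13.6057 / 8² = -0.2125891 eV

The excitation energy is the difference:
ΔE = E_8 - E_2
ΔE = -0.2125891 - (-3.4014250)
ΔE = 3.1888 eV

Since this is positive, energy must be absorbed (photon absorption).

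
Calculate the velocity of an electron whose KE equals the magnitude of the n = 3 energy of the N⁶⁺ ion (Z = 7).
5.10e+06 m/s (or 1.70270% of c)

The binding energy at n = 3 for N⁶⁺ is:
E_3 = -13.6057 × 7²/3² = -74.0754778 eV
|E_3| = 74.0754778 eV

Convert to Joules:
KE = 74.0754778 eV × (1.602177 × 10⁻¹⁹ J/eV) = 1.1868e-17 J

Using KE = ½mv²:
v = √(2·KE/m_e)
v = √(2 × 1.1868e-17 J / 9.10938 × 10⁻³¹ kg)
v = 5.10e+06 m/s

This is approximately 1.70270% the speed of light.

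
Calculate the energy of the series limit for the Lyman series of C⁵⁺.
489.805 eV

The series limit corresponds to the transition from n = ∞ to n = 1.
This is the highest energy (shortest wavelength) transition in the Lyman series.

E_∞ = 0 eV
E_1 = -13.6057 × 6² / 1² = -489.805 eV

Energy at series limit:
ΔE = E_∞ - E_1 = 0 - (-489.805) = 489.805 eV

This energy equals the ionization energy from the n = 1 state of C⁵⁺.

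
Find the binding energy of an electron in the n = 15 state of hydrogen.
0.06 eV

The ionization energy is the energy needed to remove the electron completely (n → ∞).

For hydrogen, E_n = -13.6057 eV / n².

At n = 15: E_15 = -13.6057 / 15² = -0.06047 eV
At n = ∞: E_∞ = 0 eV

Ionization energy = E_∞ - E_15 = 0 - (-0.06047) = 0.06047 eV
Ionization energy ≈ 0.06 eV

This is also called the binding energy of the electron in state n = 15.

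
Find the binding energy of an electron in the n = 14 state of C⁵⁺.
2.4990 eV

The ionization energy is the energy needed to remove the electron completely (n → ∞).

For a hydrogen-like ion with Z = 6, E_n = -13.6057 Z² / n² eV.

At n = 14: E_14 = -13.6057 × 6² / 14² = -2.4990061 eV
At n = ∞: E_∞ = 0 eV

Ionization energy = E_∞ - E_14 = 0 - (-2.4990061) = 2.4990061 eV
Ionization energy ≈ 2.4990 eV

This is also called the binding energy of the electron in state n = 14.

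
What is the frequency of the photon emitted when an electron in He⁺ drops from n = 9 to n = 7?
1.06e+14 Hz

First, find the transition energy:
E_9 = -13.6057 × 2² / 9² = -0.6718864 eV
E_7 = -13.6057 × 2² / 7² = -1.1106694 eV
|ΔE| = |E_7 - E_9| = 0.4387830 eV

Convert to Joules: E = 0.4387830 eV × (1.602177 × 10⁻¹⁹ J/eV) = 7.0301e-20 J

Using E = hf:
f = E/h = 7.0301e-20 J / (6.62607 × 10⁻³⁴ J·s)
f = 1.06e+14 Hz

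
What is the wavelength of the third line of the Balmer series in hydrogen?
433.936 nm

The lines of a series are numbered from the longest wavelength (smallest ΔE) outward; the third line is the transition from n = n_f + 3 to n_f.
The Balmer series has all transitions ending at n_f = 2.

For H, the third line (γ-line) is the jump from n = 5 to n = 2:
E_5 = -13.6057 / 5² = -0.5442280 eV
E_2 = -13.6057 / 2² = -3.4014250 eV
ΔE = E_5 - E_2 = 2.8571970 eV

λ = hc/E = 1239.84 eV·nm / 2.8571970 eV
λ = 433.936 nm

This is the γ-line of the Balmer series in H.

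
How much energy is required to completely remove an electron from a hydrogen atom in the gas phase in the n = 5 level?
0.54423 eV

The ionization energy is the energy needed to remove the electron completely (n → ∞).

For hydrogen, E_n = -13.6057 eV / n².

At n = 5: E_5 = -13.6057 / 5² = -0.54422800 eV
At n = ∞: E_∞ = 0 eV

Ionization energy = E_∞ - E_5 = 0 - (-0.54422800) = 0.54422800 eV
Ionization energy ≈ 0.54423 eV

This is also called the binding energy of the electron in state n = 5.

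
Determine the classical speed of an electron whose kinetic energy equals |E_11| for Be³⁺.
7.955e+05 m/s (or 0.27% of c)

The binding energy at n = 11 for Be³⁺ is:
E_11 = -13.6057 × 4²/11² = -1.799101 eV
|E_11| = 1.799101 eV

Convert to Joules:
KE = 1.799101 eV × (1.602177 × 10⁻¹⁹ J/eV) = 2.88248e-19 J

Using KE = ½mv²:
v = √(2·KE/m_e)
v = √(2 × 2.88248e-19 J / 9.10938 × 10⁻³¹ kg)
v = 7.955e+05 m/s

This is approximately 0.27% the speed of light.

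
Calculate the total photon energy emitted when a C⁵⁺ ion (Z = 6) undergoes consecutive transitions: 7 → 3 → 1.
479.809 eV

The energy levels of C⁵⁺ are E_n = -13.6057 × 6² / n² eV.

First transition (7 → 3):
ΔE₁ = |E_3 - E_7|
ΔE₁ = |-54.422800000 - (-9.996024490)| = 44.426776 eV

Second transition (3 → 1):
ΔE₂ = |E_1 - E_3|
ΔE₂ = |-489.805200000 - (-54.422800000)| = 435.382400 eV

Total energy released:
E_total = ΔE₁ + ΔE₂ = 44.426776 + 435.382400 = 479.809 eV

Note: This equals the direct transition 7 → 1: 479.809 eV ✓
Energy is conserved regardless of the path taken.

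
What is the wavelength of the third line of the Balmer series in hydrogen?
433.935777 nm

The lines of a series are numbered from the longest wavelength (smallest ΔE) outward; the third line is the transition from n = n_f + 3 to n_f.
The Balmer series has all transitions ending at n_f = 2.

For H, the third line (γ-line) is the jump from n = 5 to n = 2:
E_5 = -13.6057 / 5² = -0.5442280000 eV
E_2 = -13.6057 / 2² = -3.4014250000 eV
ΔE = E_5 - E_2 = 2.8571970000 eV

λ = hc/E = 1239.84 eV·nm / 2.8571970000 eV
λ = 433.935777 nm

This is the γ-line of the Balmer series in H.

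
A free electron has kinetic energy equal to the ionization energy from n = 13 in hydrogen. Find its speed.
1.6828e+05 m/s (or 0.056134% of c)

The binding energy at n = 13 for hydrogen is:
E_13 = -13.6057/13² = -0.080507101 eV
|E_13| = 0.080507101 eV

Convert to Joules:
KE = 0.080507101 eV × (1.602177 × 10⁻¹⁹ J/eV) = 1.289866e-20 J

Using KE = ½mv²:
v = √(2·KE/m_e)
v = √(2 × 1.289866e-20 J / 9.10938 × 10⁻³¹ kg)
v = 1.6828e+05 m/s

This is approximately 0.056134% the speed of light.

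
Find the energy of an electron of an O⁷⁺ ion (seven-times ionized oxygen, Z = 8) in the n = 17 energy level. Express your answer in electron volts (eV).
-3.013027 eV

The energy levels of a hydrogen-like atom are given by:
E_n = -13.6057 Z² / n² eV  (with Z = 8 for O⁷⁺)

For n = 17:
E_17 = -13.6057 × 8² / 17²
E_17 = -13.6057 × 64 / 289
E_17 = -3.013027 eV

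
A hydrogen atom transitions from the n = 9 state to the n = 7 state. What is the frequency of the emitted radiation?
2.65243e+13 Hz

First, find the transition energy:
E_9 = -13.6057 / 9² = -0.167971605 eV
E_7 = -13.6057 / 7² = -0.277667347 eV
|ΔE| = |E_7 - E_9| = 0.109695742 eV

Convert to Joules: E = 0.109695742 eV × (1.602177 × 10⁻¹⁹ J/eV) = 1.7575199e-20 J

Using E = hf:
f = E/h = 1.7575199e-20 J / (6.62607 × 10⁻³⁴ J·s)
f = 2.65243e+13 Hz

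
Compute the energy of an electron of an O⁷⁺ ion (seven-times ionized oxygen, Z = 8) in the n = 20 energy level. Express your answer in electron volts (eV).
-2.18 eV

The energy levels of a hydrogen-like atom are given by:
E_n = -13.6057 Z² / n² eV  (with Z = 8 for O⁷⁺)

For n = 20:
E_20 = -13.6057 × 8² / 20²
E_20 = -13.6057 × 64 / 400
E_20 = -2.18 eV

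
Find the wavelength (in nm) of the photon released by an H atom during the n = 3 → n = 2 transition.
656.11 nm

First, find the transition energy using E_n = -13.6057 / n² eV:
E_3 = -13.6057 / 3² = -1.511744 eV
E_2 = -13.6057 / 2² = -3.401425 eV

Photon energy: |ΔE| = |E_2 - E_3| = 1.889681 eV

Convert to wavelength using E = hc/λ with hc = 1239.84 eV·nm:
λ = hc/E = 1239.84 eV·nm / 1.889681 eV
λ = 656.11 nm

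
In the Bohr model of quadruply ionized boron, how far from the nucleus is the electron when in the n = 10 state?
1.058354 nm (or 10.583544 Å)

The Bohr radius formula is:
r_n = n² a₀ / Z

where a₀ = 0.052917721 nm is the Bohr radius.

For B⁴⁺ (Z = 5) at n = 10:
r_10 = 10² × 0.052917721 nm / 5
r_10 = 100 × 0.052917721 nm / 5
r_10 = 5.2917721 nm / 5
r_10 = 1.058354 nm

The electron orbits at approximately 1.058354 nm from the nucleus.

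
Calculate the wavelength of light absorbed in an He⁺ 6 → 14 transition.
1004.67 nm

First, find the transition energy using E_n = -13.6057 Z² / n² eV:
E_6 = -13.6057 × 2² / 6² = -1.5117444 eV
E_14 = -13.6057 × 2² / 14² = -0.2776673 eV

Photon energy: |ΔE| = |E_14 - E_6| = 1.2340771 eV

Convert to wavelength using E = hc/λ with hc = 1239.84 eV·nm:
λ = hc/E = 1239.84 eV·nm / 1.2340771 eV
λ = 1004.67 nm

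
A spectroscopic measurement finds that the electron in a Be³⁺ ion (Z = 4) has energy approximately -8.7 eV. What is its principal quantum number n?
n = 5

The exact energy levels follow E_n = -13.6057 Z² / n² eV with Z = 4.

The measured value (-8.7 eV) is reported to only 2 significant figures, so we must test candidate n values and see which one matches to that precision.

Candidate energies:
  n = 3:  E = -13.6057 × 4² / 3² = -24.18791 eV
  n = 4:  E = -13.6057 × 4² / 4² = -13.60570 eV
  n = 5:  E = -13.6057 × 4² / 5² = -8.70765 eV  ← matches
  n = 6:  E = -13.6057 × 4² / 6² = -6.04698 eV
  n = 7:  E = -13.6057 × 4² / 7² = -4.44268 eV

Checking against the measurement of -8.7 eV (2 sig figs), only n = 5 agrees:
E_5 = -8.70765 eV, which rounds to -8.7 eV ✓

Therefore n = 5.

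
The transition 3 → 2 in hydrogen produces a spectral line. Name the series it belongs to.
Balmer series

The spectral series in hydrogen are named based on the final (lower) energy level:
- Lyman series: n_final = 1 (ultraviolet)
- Balmer series: n_final = 2 (visible/near-UV)
- Paschen series: n_final = 3 (infrared)
- Brackett series: n_final = 4 (infrared)
- Pfund series: n_final = 5 (far infrared)

Since this transition ends at n = 2, it belongs to the Balmer series.

For reference, this 3 → 2 line has photon energy
ΔE = 13.6057 eV × (1/2² - 1/3²) = 1.889681 eV,
corresponding to wavelength λ = hc/ΔE = 1239.84 eV·nm / 1.889681 eV = 656.11 nm in the visible/near-UV region.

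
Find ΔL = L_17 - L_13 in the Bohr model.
4.2183e-34 J·s (or 4ℏ)

In the Bohr model, L_n = nℏ where ℏ = 1.054572e-34 J·s.

L_17 = 17ℏ = 1.792772e-33 J·s
L_13 = 13ℏ = 1.370944e-33 J·s

ΔL = L_17 - L_13 = (17 - 13)ℏ = 4ℏ
ΔL = 4 × 1.054572e-34 J·s = 4.2183e-34 J·s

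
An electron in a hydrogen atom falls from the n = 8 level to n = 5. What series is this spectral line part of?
Pfund series

The spectral series in hydrogen are named based on the final (lower) energy level:
- Lyman series: n_final = 1 (ultraviolet)
- Balmer series: n_final = 2 (visible/near-UV)
- Paschen series: n_final = 3 (infrared)
- Brackett series: n_final = 4 (infrared)
- Pfund series: n_final = 5 (far infrared)

Since this transition ends at n = 5, it belongs to the Pfund series.

For reference, this 8 → 5 line has photon energy
ΔE = 13.6057 eV × (1/5² - 1/8²) = 0.33163894 eV,
corresponding to wavelength λ = hc/ΔE = 1239.84 eV·nm / 0.33163894 eV = 3738.52 nm in the far infrared region.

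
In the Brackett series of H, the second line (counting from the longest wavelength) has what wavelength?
2624.44 nm

The lines of a series are numbered from the longest wavelength (smallest ΔE) outward; the second line is the transition from n = n_f + 2 to n_f.
The Brackett series has all transitions ending at n_f = 4.

For H, the second line (β-line) is the jump from n = 6 to n = 4:
E_6 = -13.6057 / 6² = -0.37793611 eV
E_4 = -13.6057 / 4² = -0.85035625 eV
ΔE = E_6 - E_4 = 0.47242014 eV

λ = hc/E = 1239.84 eV·nm / 0.47242014 eV
λ = 2624.44 nm

This is the β-line of the Brackett series in H.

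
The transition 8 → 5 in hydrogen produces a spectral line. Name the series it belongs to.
Pfund series

The spectral series in hydrogen are named based on the final (lower) energy level:
- Lyman series: n_final = 1 (ultraviolet)
- Balmer series: n_final = 2 (visible/near-UV)
- Paschen series: n_final = 3 (infrared)
- Brackett series: n_final = 4 (infrared)
- Pfund series: n_final = 5 (far infrared)

Since this transition ends at n = 5, it belongs to the Pfund series.

For reference, this 8 → 5 line has photon energy
ΔE = 13.6057 eV × (1/5² - 1/8²) = 0.33163893750 eV,
corresponding to wavelength λ = hc/ΔE = 1239.84 eV·nm / 0.33163893750 eV = 3738.52362 nm in the far infrared region.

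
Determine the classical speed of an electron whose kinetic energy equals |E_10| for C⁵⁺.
1.3126e+06 m/s (or 0.44% of c)

The binding energy at n = 10 for C⁵⁺ is:
E_10 = -13.6057 × 6²/10² = -4.8980520 eV
|E_10| = 4.8980520 eV

Convert to Joules:
KE = 4.8980520 eV × (1.602177 × 10⁻¹⁹ J/eV) = 7.847546e-19 J

Using KE = ½mv²:
v = √(2·KE/m_e)
v = √(2 × 7.847546e-19 J / 9.10938 × 10⁻³¹ kg)
v = 1.3126e+06 m/s

This is approximately 0.44% the speed of light.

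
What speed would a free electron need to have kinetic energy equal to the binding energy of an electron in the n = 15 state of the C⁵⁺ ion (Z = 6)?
8.75077e+05 m/s (or 0.291894% of c)

The binding energy at n = 15 for C⁵⁺ is:
E_15 = -13.6057 × 6²/15² = -2.17691200 eV
|E_15| = 2.17691200 eV

Convert to Joules:
KE = 2.17691200 eV × (1.602177 × 10⁻¹⁹ J/eV) = 3.4877983e-19 J

Using KE = ½mv²:
v = √(2·KE/m_e)
v = √(2 × 3.4877983e-19 J / 9.10938 × 10⁻³¹ kg)
v = 8.75077e+05 m/s

This is approximately 0.291894% the speed of light.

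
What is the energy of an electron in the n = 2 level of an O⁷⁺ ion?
-217.691 eV

For hydrogen-like ions, the energy levels scale with Z²:
E_n = -13.6057 Z² / n² eV

For O⁷⁺ (Z = 8) at n = 2:
E_2 = -13.6057 × 8² / 2²
E_2 = -13.6057 × 64 / 4
E_2 = -870.7648 / 4
E_2 = -217.691 eV

The energy is 64 times more negative than hydrogen at the same n due to the stronger nuclear charge.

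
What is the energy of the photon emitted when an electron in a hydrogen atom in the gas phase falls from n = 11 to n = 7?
0.165 eV

The energy levels are E_n = -13.6057 eV / n².

Energy at n = 11: E_11 = -13.6057 / 11² = -0.112444 eV
Energy at n = 7: E_7 = -13.6057 / 7² = -0.277667 eV

For emission (electron falling to lower state), the photon energy is:
E_photon = E_11 - E_7 = |-0.112444 - (-0.277667)|
E_photon = 0.165 eV

This energy is carried away by the emitted photon.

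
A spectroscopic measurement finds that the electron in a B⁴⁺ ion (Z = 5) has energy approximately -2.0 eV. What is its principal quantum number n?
n = 13

The exact energy levels follow E_n = -13.6057 Z² / n² eV with Z = 5.

The measured value (-2.0 eV) is reported to only 2 significant figures, so we must test candidate n values and see which one matches to that precision.

Candidate energies:
  n = 11:  E = -13.6057 × 5² / 11² = -2.81110 eV
  n = 12:  E = -13.6057 × 5² / 12² = -2.36210 eV
  n = 13:  E = -13.6057 × 5² / 13² = -2.01268 eV  ← matches
  n = 14:  E = -13.6057 × 5² / 14² = -1.73542 eV
  n = 15:  E = -13.6057 × 5² / 15² = -1.51174 eV

Checking against the measurement of -2.0 eV (2 sig figs), only n = 13 agrees:
E_13 = -2.01268 eV, which rounds to -2.0 eV ✓

Therefore n = 13.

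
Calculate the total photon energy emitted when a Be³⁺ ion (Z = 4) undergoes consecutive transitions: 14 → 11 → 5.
7.59698 eV

The energy levels of Be³⁺ are E_n = -13.6057 × 4² / n² eV.

First transition (14 → 11):
ΔE₁ = |E_11 - E_14|
ΔE₁ = |-1.79910082645 - (-1.11066938776)| = 0.68843144 eV

Second transition (11 → 5):
ΔE₂ = |E_5 - E_11|
ΔE₂ = |-8.70764800000 - (-1.79910082645)| = 6.90854717 eV

Total energy released:
E_total = ΔE₁ + ΔE₂ = 0.68843144 + 6.90854717 = 7.59698 eV

Note: This equals the direct transition 14 → 5: 7.59698 eV ✓
Energy is conserved regardless of the path taken.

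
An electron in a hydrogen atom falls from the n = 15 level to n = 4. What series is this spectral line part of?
Brackett series

The spectral series in hydrogen are named based on the final (lower) energy level:
- Lyman series: n_final = 1 (ultraviolet)
- Balmer series: n_final = 2 (visible/near-UV)
- Paschen series: n_final = 3 (infrared)
- Brackett series: n_final = 4 (infrared)
- Pfund series: n_final = 5 (far infrared)

Since this transition ends at n = 4, it belongs to the Brackett series.

For reference, this 15 → 4 line has photon energy
ΔE = 13.6057 eV × (1/4² - 1/15²) = 0.78988647 eV,
corresponding to wavelength λ = hc/ΔE = 1239.84 eV·nm / 0.78988647 eV = 1569.64 nm in the infrared region.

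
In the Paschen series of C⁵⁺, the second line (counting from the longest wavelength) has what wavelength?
35.596294 nm

The lines of a series are numbered from the longest wavelength (smallest ΔE) outward; the second line is the transition from n = n_f + 2 to n_f.
The Paschen series has all transitions ending at n_f = 3.

For C⁵⁺ (Z = 6), the second line (β-line) is the jump from n = 5 to n = 3:
E_5 = -13.6057 × 6² / 5² = -19.59220800 eV
E_3 = -13.6057 × 6² / 3² = -54.42280000 eV
ΔE = E_5 - E_3 = 34.83059200 eV

λ = hc/E = 1239.84 eV·nm / 34.83059200 eV
λ = 35.596294 nm

This is the β-line of the Paschen series in C⁵⁺.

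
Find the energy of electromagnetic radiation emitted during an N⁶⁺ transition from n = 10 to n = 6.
11.852 eV

The energy levels are E_n = -13.6057 Z² eV / n².

Energy at n = 10: E_10 = -13.6057 × 7² / 10² = -6.666793 eV
Energy at n = 6: E_6 = -13.6057 × 7² / 6² = -18.518869 eV

For emission (electron falling to lower state), the photon energy is:
E_photon = E_10 - E_6 = |-6.666793 - (-18.518869)|
E_photon = 11.852 eV

This energy is carried away by the emitted photon.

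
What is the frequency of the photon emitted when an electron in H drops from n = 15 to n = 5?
1.1697e+14 Hz

First, find the transition energy:
E_15 = -13.6057 / 15² = -0.06046978 eV
E_5 = -13.6057 / 5² = -0.54422800 eV
|ΔE| = |E_5 - E_15| = 0.48375822 eV

Convert to Joules: E = 0.48375822 eV × (1.602177 × 10⁻¹⁹ J/eV) = 7.750663e-20 J

Using E = hf:
f = E/h = 7.750663e-20 J / (6.62607 × 10⁻³⁴ J·s)
f = 1.1697e+14 Hz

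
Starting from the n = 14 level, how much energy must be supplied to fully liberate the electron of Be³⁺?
1.11067 eV

The ionization energy is the energy needed to remove the electron completely (n → ∞).

For a hydrogen-like ion with Z = 4, E_n = -13.6057 Z² / n² eV.

At n = 14: E_14 = -13.6057 × 4² / 14² = -1.11066939 eV
At n = ∞: E_∞ = 0 eV

Ionization energy = E_∞ - E_14 = 0 - (-1.11066939) = 1.11066939 eV
Ionization energy ≈ 1.11067 eV

This is also called the binding energy of the electron in state n = 14.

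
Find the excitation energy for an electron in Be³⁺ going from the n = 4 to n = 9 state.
10.918 eV

The energy levels of a hydrogen-like atom are E_n = -13.6057 Z² eV / n².

Energy at n = 4: E_4 = -13.6057 × 4² / 4² = -13.605700 eV
Energy at n = 9: E_9 = -13.6057 × 4² / 9² = -2.687546 eV

The excitation energy is the difference:
ΔE = E_9 - E_4
ΔE = -2.687546 - (-13.605700)
ΔE = 10.918 eV

Since this is positive, energy must be absorbed (photon absorption).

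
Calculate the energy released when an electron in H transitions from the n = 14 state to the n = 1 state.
13.5363 eV

The energy levels are E_n = -13.6057 eV / n².

Energy at n = 14: E_14 = -13.6057 / 14² = -0.0694168 eV
Energy at n = 1: E_1 = -13.6057 / 1² = -13.6057000 eV

For emission (electron falling to lower state), the photon energy is:
E_photon = E_14 - E_1 = |-0.0694168 - (-13.6057000)|
E_photon = 13.5363 eV

This energy is carried away by the emitted photon.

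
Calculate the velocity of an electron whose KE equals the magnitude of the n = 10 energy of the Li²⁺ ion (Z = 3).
6.56308e+05 m/s (or 0.22% of c)

The binding energy at n = 10 for Li²⁺ is:
E_10 = -13.6057 × 3²/10² = -1.22451300 eV
|E_10| = 1.22451300 eV

Convert to Joules:
KE = 1.22451300 eV × (1.602177 × 10⁻¹⁹ J/eV) = 1.9618866e-19 J

Using KE = ½mv²:
v = √(2·KE/m_e)
v = √(2 × 1.9618866e-19 J / 9.10938 × 10⁻³¹ kg)
v = 6.56308e+05 m/s

This is approximately 0.22% the speed of light.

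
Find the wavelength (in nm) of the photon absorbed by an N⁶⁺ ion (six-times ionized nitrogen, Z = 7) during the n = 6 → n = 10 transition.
104.609518 nm

First, find the transition energy using E_n = -13.6057 Z² / n² eV:
E_6 = -13.6057 × 7² / 6² = -18.518869444 eV
E_10 = -13.6057 × 7² / 10² = -6.666793000 eV

Photon energy: |ΔE| = |E_10 - E_6| = 11.852076444 eV

Convert to wavelength using E = hc/λ with hc = 1239.84 eV·nm:
λ = hc/E = 1239.84 eV·nm / 11.852076444 eV
λ = 104.609518 nm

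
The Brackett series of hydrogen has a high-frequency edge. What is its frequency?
2.0562e+14 Hz

The series limit corresponds to the transition from n = ∞ to n = 4.
This is the highest energy (shortest wavelength) transition in the Brackett series.

E_∞ = 0 eV
E_4 = -13.6057 / 4² = -0.85035625 eV

Energy at series limit:
ΔE = E_∞ - E_4 = 0 - (-0.85035625) = 0.85035625 eV
E = 0.85035625 eV × (1.602177 × 10⁻¹⁹ J/eV) = 1.362421e-19 J
f = E/h = 1.362421e-19 J / (6.62607 × 10⁻³⁴ J·s) = 2.0562e+14 Hz

This energy equals the ionization energy from the n = 4 state of hydrogen.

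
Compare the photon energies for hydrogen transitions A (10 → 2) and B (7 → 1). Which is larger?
7 → 1

Calculate the energy for each transition:

Transition 10 → 2:
ΔE₁ = |E_2 - E_10| = |-13.6057/2² - (-13.6057/10²)|
ΔE₁ = |-3.40142500 - (-0.13605700)| = 3.26537 eV

Transition 7 → 1:
ΔE₂ = |E_1 - E_7| = |-13.6057/1² - (-13.6057/7²)|
ΔE₂ = |-13.60570000 - (-0.27766735)| = 13.32803 eV

Since 13.32803 eV > 3.26537 eV, the transition 7 → 1 emits the more energetic photon.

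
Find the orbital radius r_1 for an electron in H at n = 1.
0.052918 nm (or 0.529177 Å)

The Bohr radius formula is:
r_n = n² a₀ / Z

where a₀ = 0.052917721 nm is the Bohr radius.

For H (Z = 1) at n = 1:
r_1 = 1² × 0.052917721 nm / 1
r_1 = 1 × 0.052917721 nm / 1
r_1 = 0.0529177 nm / 1
r_1 = 0.052918 nm

The electron orbits at approximately 0.052918 nm from the nucleus.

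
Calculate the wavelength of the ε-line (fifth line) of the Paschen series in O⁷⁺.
14.9116 nm

The lines of a series are numbered from the longest wavelength (smallest ΔE) outward; the fifth line is the transition from n = n_f + 5 to n_f.
The Paschen series has all transitions ending at n_f = 3.

For O⁷⁺ (Z = 8), the fifth line (ε-line) is the jump from n = 8 to n = 3:
E_8 = -13.6057 × 8² / 8² = -13.605700 eV
E_3 = -13.6057 × 8² / 3² = -96.751644 eV
ΔE = E_8 - E_3 = 83.145944 eV

λ = hc/E = 1239.84 eV·nm / 83.145944 eV
λ = 14.9116 nm

This is the ε-line of the Paschen series in O⁷⁺.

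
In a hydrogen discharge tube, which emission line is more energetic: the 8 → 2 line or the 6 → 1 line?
6 → 1

Calculate the energy for each transition:

Transition 8 → 2:
ΔE₁ = |E_2 - E_8| = |-13.6057/2² - (-13.6057/8²)|
ΔE₁ = |-3.40142500 - (-0.21258906)| = 3.18884 eV

Transition 6 → 1:
ΔE₂ = |E_1 - E_6| = |-13.6057/1² - (-13.6057/6²)|
ΔE₂ = |-13.60570000 - (-0.37793611)| = 13.22776 eV

Since 13.22776 eV > 3.18884 eV, the transition 6 → 1 emits the more energetic photon.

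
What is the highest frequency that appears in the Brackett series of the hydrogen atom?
2.05615e+14 Hz

The series limit corresponds to the transition from n = ∞ to n = 4.
This is the highest energy (shortest wavelength) transition in the Brackett series.

E_∞ = 0 eV
E_4 = -13.6057 / 4² = -0.850356250 eV

Energy at series limit:
ΔE = E_∞ - E_4 = 0 - (-0.850356250) = 0.850356250 eV
E = 0.850356250 eV × (1.602177 × 10⁻¹⁹ J/eV) = 1.3624212e-19 J
f = E/h = 1.3624212e-19 J / (6.62607 × 10⁻³⁴ J·s) = 2.05615e+14 Hz

This energy equals the ionization energy from the n = 4 state of hydrogen.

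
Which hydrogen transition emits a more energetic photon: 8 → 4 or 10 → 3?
10 → 3

Calculate the energy for each transition:

Transition 8 → 4:
ΔE₁ = |E_4 - E_8| = |-13.6057/4² - (-13.6057/8²)|
ΔE₁ = |-0.85035625000 - (-0.21258906250)| = 0.63776719 eV

Transition 10 → 3:
ΔE₂ = |E_3 - E_10| = |-13.6057/3² - (-13.6057/10²)|
ΔE₂ = |-1.51174444444 - (-0.13605700000)| = 1.37568744 eV

Since 1.37568744 eV > 0.63776719 eV, the transition 10 → 3 emits the more energetic photon.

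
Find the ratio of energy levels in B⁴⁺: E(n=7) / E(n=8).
1.3061

Using E_n = -13.6057 Z² / n² eV with Z = 5:

E_7 = -13.6057 × 5² / 7² = -340.1425 / 49 = -6.9416836735 eV
E_8 = -13.6057 × 5² / 8² = -340.1425 / 64 = -5.3147265625 eV

The ratio is:
E_7/E_8 = (-6.9416836735) / (-5.3147265625)
E_7/E_8 = (-340.1425/49) / (-340.1425/64)
E_7/E_8 = 64/49
E_7/E_8 = 1.3061
(Note: the Z² factors cancel in the ratio.)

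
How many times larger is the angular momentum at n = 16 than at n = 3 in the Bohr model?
5.33

In the Bohr model, L_n = nℏ, so the ratio is purely the ratio of quantum numbers:

L_16/L_3 = 16ℏ / 3ℏ = 16/3 = 5.33

The angular momentum scales linearly with n.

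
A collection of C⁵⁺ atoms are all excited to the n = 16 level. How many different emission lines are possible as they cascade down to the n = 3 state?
91

The electron can occupy levels n = 3, 4, ..., 16 during de-excitation — that is m = 16 - 3 + 1 = 14 distinct levels.

The number of distinct spectral lines equals the number of ways to choose 2 of these m levels (each pair gives one possible emission transition):

Number of lines = m(m-1)/2 = 14×13/2 = 91

These correspond to all possible transitions between the 14 levels:
16 → 15, 16 → 14, 16 → 13, 16 → 12, 16 → 11, 16 → 10, 16 → 9, 16 → 8...

Each transition produces a photon with a unique energy (and thus wavelength). This count does not depend on Z.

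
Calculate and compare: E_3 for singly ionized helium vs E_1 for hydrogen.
H at n = 1 (E = -13.606 eV)

Using E_n = -13.6057 Z² / n² eV:

He⁺ (Z = 2) at n = 3:
E = -13.6057 × 2² / 3² = -13.6057 × 4 / 9 = -6.046978 eV

H (Z = 1) at n = 1:
E = -13.6057 × 1² / 1² = -13.6057 × 1 / 1 = -13.605700 eV

Since -13.605700 eV < -6.046978 eV,
H at n = 1 is more tightly bound (requires more energy to ionize).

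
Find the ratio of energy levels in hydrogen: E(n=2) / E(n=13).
42.250

Using E_n = -13.6057 Z² / n² eV with Z = 1:

E_2 = -13.6057 / 2² = -13.6057 / 4 = -3.401425000 eV
E_13 = -13.6057 / 13² = -13.6057 / 169 = -0.080507101 eV

The ratio is:
E_2/E_13 = (-3.401425000) / (-0.080507101)
E_2/E_13 = (-13.6057/4) / (-13.6057/169)
E_2/E_13 = 169/4
E_2/E_13 = 42.250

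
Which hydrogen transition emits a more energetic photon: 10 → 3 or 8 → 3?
10 → 3

Calculate the energy for each transition:

Transition 10 → 3:
ΔE₁ = |E_3 - E_10| = |-13.6057/3² - (-13.6057/10²)|
ΔE₁ = |-1.511744444 - (-0.136057000)| = 1.375687 eV

Transition 8 → 3:
ΔE₂ = |E_3 - E_8| = |-13.6057/3² - (-13.6057/8²)|
ΔE₂ = |-1.511744444 - (-0.212589063)| = 1.299155 eV

Since 1.375687 eV > 1.299155 eV, the transition 10 → 3 emits the more energetic photon.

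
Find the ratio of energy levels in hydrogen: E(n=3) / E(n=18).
36.000000

Using E_n = -13.6057 Z² / n² eV with Z = 1:

E_3 = -13.6057 / 3² = -13.6057 / 9 = -1.511744444444 eV
E_18 = -13.6057 / 18² = -13.6057 / 324 = -0.041992901235 eV

The ratio is:
E_3/E_18 = (-1.511744444444) / (-0.041992901235)
E_3/E_18 = (-13.6057/9) / (-13.6057/324)
E_3/E_18 = 324/9
E_3/E_18 = 36.000000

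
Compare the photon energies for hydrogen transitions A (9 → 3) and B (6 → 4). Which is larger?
9 → 3

Calculate the energy for each transition:

Transition 9 → 3:
ΔE₁ = |E_3 - E_9| = |-13.6057/3² - (-13.6057/9²)|
ΔE₁ = |-1.51174444 - (-0.16797160)| = 1.34377 eV

Transition 6 → 4:
ΔE₂ = |E_4 - E_6| = |-13.6057/4² - (-13.6057/6²)|
ΔE₂ = |-0.85035625 - (-0.37793611)| = 0.47242 eV

Since 1.34377 eV > 0.47242 eV, the transition 9 → 3 emits the more energetic photon.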